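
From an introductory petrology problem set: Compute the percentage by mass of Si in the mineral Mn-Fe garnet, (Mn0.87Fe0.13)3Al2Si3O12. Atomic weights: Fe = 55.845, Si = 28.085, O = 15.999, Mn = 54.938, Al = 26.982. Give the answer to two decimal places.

17.01 mass %

M((Mn0.87Fe0.13)3Al2Si3O12) = 495.375 g/mol.
Si contributes 3 × 28.085 = 84.255 g per mole.
84.255/495.375 = 0.1701 → 17.01%.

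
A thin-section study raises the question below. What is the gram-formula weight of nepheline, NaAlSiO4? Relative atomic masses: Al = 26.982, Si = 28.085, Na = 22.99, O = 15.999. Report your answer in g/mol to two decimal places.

M = 1·22.99 + 1·26.982 + 1·28.085 + 4·15.999

142.05 g/mol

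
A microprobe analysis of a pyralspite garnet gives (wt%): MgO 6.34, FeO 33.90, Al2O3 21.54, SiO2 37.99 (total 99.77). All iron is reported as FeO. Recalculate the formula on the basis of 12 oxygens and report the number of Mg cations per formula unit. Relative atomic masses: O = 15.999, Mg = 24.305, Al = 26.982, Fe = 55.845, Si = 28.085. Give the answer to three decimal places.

0.747 Mg apfu

6.34 wt% MgO ÷ 40.304 g/mol = 0.15730 mol, giving 0.15730 Mg and 0.15730 O.
33.90 wt% FeO ÷ 71.844 g/mol = 0.47186 mol, giving 0.47186 Fe and 0.47186 O.
21.54 wt% Al2O3 ÷ 101.961 g/mol = 0.21126 mol, giving 0.42252 Al and 0.63378 O.
37.99 wt% SiO2 ÷ 60.083 g/mol = 0.63229 mol, giving 0.63229 Si and 1.26458 O.
Oxygen sums to 2.52752; scaling by 12/2.52752 = 4.74774 puts the formula on 12 O.
Mg: 0.15730 × 4.74774 = 0.747 atoms per formula unit.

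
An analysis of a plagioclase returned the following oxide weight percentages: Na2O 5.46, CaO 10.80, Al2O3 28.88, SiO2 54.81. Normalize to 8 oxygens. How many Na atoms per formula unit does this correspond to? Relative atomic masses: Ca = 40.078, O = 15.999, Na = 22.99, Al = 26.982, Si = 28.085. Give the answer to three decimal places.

5.46 wt% Na2O ÷ 61.979 g/mol = 0.08809 mol, giving 0.17618 Na and 0.08809 O.
10.80 wt% CaO ÷ 56.077 g/mol = 0.19259 mol, giving 0.19259 Ca and 0.19259 O.
28.88 wt% Al2O3 ÷ 101.961 g/mol = 0.28325 mol, giving 0.56650 Al and 0.84975 O.
54.81 wt% SiO2 ÷ 60.083 g/mol = 0.91224 mol, giving 0.91224 Si and 1.82448 O.
Oxygen sums to 2.95491; scaling by 8/2.95491 = 2.70736 puts the formula on 8 O.
Na: 0.17618 × 2.70736 = 0.477 atoms per formula unit.

0.477 Na apfu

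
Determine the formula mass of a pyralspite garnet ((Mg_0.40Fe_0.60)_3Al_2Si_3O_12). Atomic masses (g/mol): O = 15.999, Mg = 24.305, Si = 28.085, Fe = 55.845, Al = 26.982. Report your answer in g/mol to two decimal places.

Mg: 1.20 × 24.305 = 29.1660
Fe: 1.80 × 55.845 = 100.5210
Al: 2 × 26.982 = 53.9640
Si: 3 × 28.085 = 84.2550
O: 12 × 15.999 = 191.9880
Summing the contributions gives the formula mass.

459.89 g/mol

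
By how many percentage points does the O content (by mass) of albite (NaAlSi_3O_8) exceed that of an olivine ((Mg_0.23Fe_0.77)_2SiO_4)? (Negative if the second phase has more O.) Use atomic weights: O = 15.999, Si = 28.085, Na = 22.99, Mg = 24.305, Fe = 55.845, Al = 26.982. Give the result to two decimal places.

First mineral: 127.992 g O in 262.219 g formula = 48.81 wt% O.
Second mineral: 63.996 g O in 189.263 g formula = 33.81 wt% O.
48.81% − 33.81% gives a difference of 15.00 percentage points.

15.00 percentage points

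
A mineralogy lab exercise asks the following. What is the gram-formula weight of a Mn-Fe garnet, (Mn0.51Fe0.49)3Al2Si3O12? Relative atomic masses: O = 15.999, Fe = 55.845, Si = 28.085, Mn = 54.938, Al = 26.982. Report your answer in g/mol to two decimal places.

M = 1.53*54.938 + 1.47*55.845 + 2*26.982 + 3*28.085 + 12*15.999

496.35 g/mol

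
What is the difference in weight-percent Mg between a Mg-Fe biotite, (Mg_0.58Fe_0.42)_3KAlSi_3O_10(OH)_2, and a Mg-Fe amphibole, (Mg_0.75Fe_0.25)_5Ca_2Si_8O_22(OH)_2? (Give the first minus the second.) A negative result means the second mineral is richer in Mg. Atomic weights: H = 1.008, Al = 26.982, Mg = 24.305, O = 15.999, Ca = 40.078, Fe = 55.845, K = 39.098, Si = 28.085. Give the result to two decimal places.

First mineral: 42.291 g Mg in 456.994 g formula = 9.25 wt% Mg.
Second mineral: 91.144 g Mg in 851.778 g formula = 10.70 wt% Mg.
9.25% − 10.70% gives a difference of -1.45 percentage points.

-1.45 percentage points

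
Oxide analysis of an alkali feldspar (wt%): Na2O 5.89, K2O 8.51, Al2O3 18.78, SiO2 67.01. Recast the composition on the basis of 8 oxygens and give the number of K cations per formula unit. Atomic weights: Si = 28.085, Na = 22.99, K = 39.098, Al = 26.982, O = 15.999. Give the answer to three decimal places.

0.487 K apfu

Na2O (M=61.979): mol = 0.09503; Na = 0.19006, O = 0.09503.
K2O (M=94.195): mol = 0.09034; K = 0.18068, O = 0.09034.
Al2O3 (M=101.961): mol = 0.18419; Al = 0.36838, O = 0.55257.
SiO2 (M=60.083): mol = 1.11529; Si = 1.11529, O = 2.23058.
ΣO = 2.96852; factor = 8/ΣO = 2.69495.
K apfu = 0.18068 × 2.69495 = 0.487.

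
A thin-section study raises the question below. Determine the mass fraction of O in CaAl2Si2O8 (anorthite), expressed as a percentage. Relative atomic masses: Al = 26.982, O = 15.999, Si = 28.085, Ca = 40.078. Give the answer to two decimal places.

Molar mass of CaAl2Si2O8: 1·40.078 + 2·26.982 + 2·28.085 + 8·15.999 = 278.204 g/mol.
Mass of O per formula unit: 8 × 15.999 = 127.992 g.
Weight fraction O = 127.992 / 278.204 = 0.4601.

46.01 wt%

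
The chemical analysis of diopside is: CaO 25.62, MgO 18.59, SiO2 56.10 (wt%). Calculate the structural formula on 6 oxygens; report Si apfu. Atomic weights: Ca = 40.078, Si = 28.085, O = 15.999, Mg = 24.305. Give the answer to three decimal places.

25.62 wt% CaO ÷ 56.077 g/mol = 0.45687 mol, giving 0.45687 Ca and 0.45687 O.
18.59 wt% MgO ÷ 40.304 g/mol = 0.46124 mol, giving 0.46124 Mg and 0.46124 O.
56.10 wt% SiO2 ÷ 60.083 g/mol = 0.93371 mol, giving 0.93371 Si and 1.86742 O.
Oxygen sums to 2.78553; scaling by 6/2.78553 = 2.15399 puts the formula on 6 O.
Si: 0.93371 × 2.15399 = 2.011 atoms per formula unit.

2.011 Si apfu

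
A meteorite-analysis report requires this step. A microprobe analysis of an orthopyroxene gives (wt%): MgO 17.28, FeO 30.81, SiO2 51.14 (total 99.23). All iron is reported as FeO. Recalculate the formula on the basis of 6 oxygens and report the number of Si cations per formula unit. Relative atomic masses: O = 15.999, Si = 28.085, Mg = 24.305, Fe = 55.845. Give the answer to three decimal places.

MgO: 17.28/40.304 = 0.42874 mol → 0.42874 mol Mg, 0.42874 mol O.
FeO: 30.81/71.844 = 0.42885 mol → 0.42885 mol Fe, 0.42885 mol O.
SiO2: 51.14/60.083 = 0.85116 mol → 0.85116 mol Si, 1.70232 mol O.
Total oxygen = 2.55991 mol. Normalization factor = 6/2.55991 = 2.34383.
Si per 6 O = 0.85116 × 2.34383 = 1.995.

1.995 Si apfu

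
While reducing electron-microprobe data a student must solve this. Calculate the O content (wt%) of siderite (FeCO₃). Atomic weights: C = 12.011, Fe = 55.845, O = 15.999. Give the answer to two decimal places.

M(FeCO₃) = 115.853 g/mol.
O contributes 3 × 15.999 = 47.997 g per mole.
47.997/115.853 = 0.4143 → 41.43%.

41.43 wt%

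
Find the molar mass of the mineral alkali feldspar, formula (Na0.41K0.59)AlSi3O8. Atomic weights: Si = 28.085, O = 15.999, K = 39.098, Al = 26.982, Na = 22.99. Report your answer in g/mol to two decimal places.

271.72 g/mol

The formula mass is the sum 0.41·22.99 + 0.59·39.098 + 1·26.982 + 3·28.085 + 8·15.999.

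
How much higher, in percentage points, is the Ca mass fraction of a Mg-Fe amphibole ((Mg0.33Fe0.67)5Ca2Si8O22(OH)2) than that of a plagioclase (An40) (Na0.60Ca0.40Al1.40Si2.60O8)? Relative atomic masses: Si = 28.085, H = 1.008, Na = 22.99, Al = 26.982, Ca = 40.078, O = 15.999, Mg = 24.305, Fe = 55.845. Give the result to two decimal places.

M((Mg0.33Fe0.67)5Ca2Si8O22(OH)2) = 918.012 g/mol, so wt% Ca = 80.156/918.012 × 100 = 8.73%.
M(Na0.60Ca0.40Al1.40Si2.60O8) = 268.613 g/mol, so wt% Ca = 16.031/268.613 × 100 = 5.97%.
8.73 − 5.97 = 2.76 pp.

2.76 percentage points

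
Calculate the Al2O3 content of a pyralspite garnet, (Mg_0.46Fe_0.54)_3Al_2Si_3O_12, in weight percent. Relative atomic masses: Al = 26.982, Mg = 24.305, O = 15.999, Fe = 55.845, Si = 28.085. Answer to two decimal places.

Molar mass of (Mg_0.46Fe_0.54)_3Al_2Si_3O_12 = 1.38×24.305 + 1.62×55.845 + 2×26.982 + 3×28.085 + 12×15.999 = 454.217 g/mol.
Each formula unit contains 2 Al, equivalent to 2/2 = 1.0000 mol Al2O3.
M(Al2O3) = 2×26.982 + 3×15.999 = 101.961 g/mol.
Mass of Al2O3 per formula unit = 1.0000 × 101.961 = 101.961 g.
Al2O3 wt% = 101.961 / 454.217 × 100 = 22.45%.

22.45 wt%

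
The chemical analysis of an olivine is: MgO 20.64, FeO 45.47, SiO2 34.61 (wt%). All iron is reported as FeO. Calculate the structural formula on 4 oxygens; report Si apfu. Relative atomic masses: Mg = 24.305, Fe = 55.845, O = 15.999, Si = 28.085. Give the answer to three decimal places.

20.64 wt% MgO ÷ 40.304 g/mol = 0.51211 mol, giving 0.51211 Mg and 0.51211 O.
45.47 wt% FeO ÷ 71.844 g/mol = 0.63290 mol, giving 0.63290 Fe and 0.63290 O.
34.61 wt% SiO2 ÷ 60.083 g/mol = 0.57604 mol, giving 0.57604 Si and 1.15208 O.
Oxygen sums to 2.29709; scaling by 4/2.29709 = 1.74133 puts the formula on 4 O.
Si: 0.57604 × 1.74133 = 1.003 atoms per formula unit.

1.003 Si apfu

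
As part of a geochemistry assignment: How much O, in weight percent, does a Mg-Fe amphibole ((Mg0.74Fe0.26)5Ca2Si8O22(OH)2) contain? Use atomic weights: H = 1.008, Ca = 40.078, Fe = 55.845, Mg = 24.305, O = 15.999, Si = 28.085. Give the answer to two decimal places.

45.00 weight percent

Molar mass of (Mg0.74Fe0.26)5Ca2Si8O22(OH)2: 3.70*24.305 + 1.30*55.845 + 2*40.078 + 8*28.085 + 24*15.999 + 2*1.008 = 853.355 g/mol.
Mass of O per formula unit: 24 × 15.999 = 383.976 g.
Weight fraction O = 383.976 / 853.355 = 0.4500.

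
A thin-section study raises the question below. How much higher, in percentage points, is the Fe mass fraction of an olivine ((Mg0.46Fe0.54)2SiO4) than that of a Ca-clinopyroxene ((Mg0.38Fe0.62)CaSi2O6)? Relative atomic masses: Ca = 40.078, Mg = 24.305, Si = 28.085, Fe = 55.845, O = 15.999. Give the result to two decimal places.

First mineral: 60.313 g Fe in 174.754 g formula = 34.51 wt% Fe.
Second mineral: 34.624 g Fe in 236.102 g formula = 14.66 wt% Fe.
34.51% − 14.66% gives a difference of 19.85 percentage points.

19.85 percentage points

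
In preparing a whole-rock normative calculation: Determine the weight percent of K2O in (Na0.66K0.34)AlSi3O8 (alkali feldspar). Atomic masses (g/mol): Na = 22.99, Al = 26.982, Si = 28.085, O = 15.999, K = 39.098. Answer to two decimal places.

5.98 wt%

M((Na0.66K0.34)AlSi3O8) = 267.696 g/mol; M(K2O) = 94.195 g/mol.
Moles K2O per formula unit = 0.34 K ÷ 2 = 0.1700.
K2O fraction = (0.1700 × 94.195) / 267.696 = 16.013/267.696 = 0.0598.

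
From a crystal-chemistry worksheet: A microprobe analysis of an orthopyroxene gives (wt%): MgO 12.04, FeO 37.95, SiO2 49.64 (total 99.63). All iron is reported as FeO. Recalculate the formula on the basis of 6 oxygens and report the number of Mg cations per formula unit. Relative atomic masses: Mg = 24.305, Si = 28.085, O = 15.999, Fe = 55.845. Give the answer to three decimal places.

MgO (M=40.304): mol = 0.29873; Mg = 0.29873, O = 0.29873.
FeO (M=71.844): mol = 0.52823; Fe = 0.52823, O = 0.52823.
SiO2 (M=60.083): mol = 0.82619; Si = 0.82619, O = 1.65238.
ΣO = 2.47934; factor = 6/ΣO = 2.42000.
Mg apfu = 0.29873 × 2.42000 = 0.723.

0.723 Mg apfu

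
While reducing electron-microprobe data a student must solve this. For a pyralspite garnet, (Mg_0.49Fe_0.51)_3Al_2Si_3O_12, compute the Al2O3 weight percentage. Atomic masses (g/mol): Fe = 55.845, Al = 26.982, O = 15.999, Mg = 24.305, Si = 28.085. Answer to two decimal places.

M((Mg_0.49Fe_0.51)_3Al_2Si_3O_12) = 451.378 g/mol; M(Al2O3) = 101.961 g/mol.
Moles Al2O3 per formula unit = 2 Al ÷ 2 = 1.0000.
Al2O3 fraction = (1.0000 × 101.961) / 451.378 = 101.961/451.378 = 0.2259.

22.59 wt%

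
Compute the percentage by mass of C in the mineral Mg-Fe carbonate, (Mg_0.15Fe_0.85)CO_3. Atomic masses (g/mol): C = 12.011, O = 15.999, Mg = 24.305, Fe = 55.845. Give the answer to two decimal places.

Formula mass = 0.15*24.305 + 0.85*55.845 + 1*12.011 + 3*15.999 = 111.122 g/mol, of which 12.011 g is C.
So C makes up 12.011/111.122 = 0.1081 of the mass, i.e. 10.81%.

10.81 mass %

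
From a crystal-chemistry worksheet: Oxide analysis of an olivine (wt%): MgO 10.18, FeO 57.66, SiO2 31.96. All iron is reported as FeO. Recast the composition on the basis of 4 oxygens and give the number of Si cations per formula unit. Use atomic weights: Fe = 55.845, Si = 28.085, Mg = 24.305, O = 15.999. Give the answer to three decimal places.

MgO (M=40.304): mol = 0.25258; Mg = 0.25258, O = 0.25258.
FeO (M=71.844): mol = 0.80257; Fe = 0.80257, O = 0.80257.
SiO2 (M=60.083): mol = 0.53193; Si = 0.53193, O = 1.06386.
ΣO = 2.11901; factor = 4/ΣO = 1.88767.
Si apfu = 0.53193 × 1.88767 = 1.004.

1.004 Si apfu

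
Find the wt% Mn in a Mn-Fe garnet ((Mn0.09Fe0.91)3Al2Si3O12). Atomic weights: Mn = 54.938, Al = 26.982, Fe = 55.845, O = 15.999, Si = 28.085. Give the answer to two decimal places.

2.98 mass %

M((Mn0.09Fe0.91)3Al2Si3O12) = 497.497 g/mol.
Mn contributes 0.27 × 54.938 = 14.833 g per mole.
14.833/497.497 = 0.0298 → 2.98%.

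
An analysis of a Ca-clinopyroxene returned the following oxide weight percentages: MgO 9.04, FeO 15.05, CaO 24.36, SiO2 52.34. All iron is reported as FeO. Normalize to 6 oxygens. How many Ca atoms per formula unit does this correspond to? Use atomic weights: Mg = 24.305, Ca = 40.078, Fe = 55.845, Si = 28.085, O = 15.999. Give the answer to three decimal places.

MgO: 9.04/40.304 = 0.22430 mol → 0.22430 mol Mg, 0.22430 mol O.
FeO: 15.05/71.844 = 0.20948 mol → 0.20948 mol Fe, 0.20948 mol O.
CaO: 24.36/56.077 = 0.43440 mol → 0.43440 mol Ca, 0.43440 mol O.
SiO2: 52.34/60.083 = 0.87113 mol → 0.87113 mol Si, 1.74226 mol O.
Total oxygen = 2.61044 mol. Normalization factor = 6/2.61044 = 2.29846.
Ca per 6 O = 0.43440 × 2.29846 = 0.998.

0.998 Ca apfu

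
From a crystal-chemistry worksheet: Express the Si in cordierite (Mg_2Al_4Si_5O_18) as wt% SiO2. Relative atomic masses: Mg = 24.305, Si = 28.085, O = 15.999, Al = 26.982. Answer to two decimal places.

Formula mass = 584.945 g/mol.
5 Si → 5.0000 mol SiO2 per formula unit; M(SiO2) = 60.083, so SiO2 mass = 300.415 g.
300.415/584.945 × 100 = 51.36 wt%.

51.36 wt%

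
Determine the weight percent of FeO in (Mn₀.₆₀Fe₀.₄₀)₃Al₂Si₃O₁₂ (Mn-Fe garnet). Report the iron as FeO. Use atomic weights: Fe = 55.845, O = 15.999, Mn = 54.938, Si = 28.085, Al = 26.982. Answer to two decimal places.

M((Mn₀.₆₀Fe₀.₄₀)₃Al₂Si₃O₁₂) = 496.109 g/mol; M(FeO) = 71.844 g/mol.
Moles FeO per formula unit = 1.20 Fe ÷ 1 = 1.2000.
FeO fraction = (1.2000 × 71.844) / 496.109 = 86.213/496.109 = 0.1738.

17.38 wt%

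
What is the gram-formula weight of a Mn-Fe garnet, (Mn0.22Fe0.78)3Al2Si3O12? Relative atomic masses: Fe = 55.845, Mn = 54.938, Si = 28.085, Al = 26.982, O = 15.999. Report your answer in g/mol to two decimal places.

M = 0.66*54.938 + 2.34*55.845 + 2*26.982 + 3*28.085 + 12*15.999

497.14 g/mol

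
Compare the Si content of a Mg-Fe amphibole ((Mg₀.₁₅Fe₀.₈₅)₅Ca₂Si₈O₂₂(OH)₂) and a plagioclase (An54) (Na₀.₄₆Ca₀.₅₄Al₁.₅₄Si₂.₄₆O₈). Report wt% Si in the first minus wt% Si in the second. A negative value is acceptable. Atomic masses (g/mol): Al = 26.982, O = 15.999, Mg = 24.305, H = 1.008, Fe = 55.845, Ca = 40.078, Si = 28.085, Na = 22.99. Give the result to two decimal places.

-1.77 percentage points

M((Mg₀.₁₅Fe₀.₈₅)₅Ca₂Si₈O₂₂(OH)₂) = 946.398 g/mol, so wt% Si = 224.680/946.398 × 100 = 23.74%.
M(Na₀.₄₆Ca₀.₅₄Al₁.₅₄Si₂.₄₆O₈) = 270.851 g/mol, so wt% Si = 69.089/270.851 × 100 = 25.51%.
23.74 − 25.51 = -1.77 pp.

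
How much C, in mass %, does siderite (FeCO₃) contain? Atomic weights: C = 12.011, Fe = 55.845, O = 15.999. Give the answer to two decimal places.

Molar mass of FeCO₃: 1×55.845 + 1×12.011 + 3×15.999 = 115.853 g/mol.
Mass of C per formula unit: 1 × 12.011 = 12.011 g.
Weight fraction C = 12.011 / 115.853 = 0.1037.

10.37 mass %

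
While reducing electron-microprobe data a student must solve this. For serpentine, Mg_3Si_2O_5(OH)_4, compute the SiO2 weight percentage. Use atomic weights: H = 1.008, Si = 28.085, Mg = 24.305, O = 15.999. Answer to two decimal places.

43.36 wt%

Formula mass = 277.108 g/mol.
2 Si → 2.0000 mol SiO2 per formula unit; M(SiO2) = 60.083, so SiO2 mass = 120.166 g.
120.166/277.108 × 100 = 43.36 wt%.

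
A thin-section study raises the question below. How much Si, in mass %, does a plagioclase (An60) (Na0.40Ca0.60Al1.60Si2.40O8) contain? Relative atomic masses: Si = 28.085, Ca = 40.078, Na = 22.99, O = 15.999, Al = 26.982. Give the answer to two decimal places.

24.80 mass %

M(Na0.40Ca0.60Al1.60Si2.40O8) = 271.810 g/mol.
Si contributes 2.40 × 28.085 = 67.404 g per mole.
67.404/271.810 = 0.2480 → 24.80%.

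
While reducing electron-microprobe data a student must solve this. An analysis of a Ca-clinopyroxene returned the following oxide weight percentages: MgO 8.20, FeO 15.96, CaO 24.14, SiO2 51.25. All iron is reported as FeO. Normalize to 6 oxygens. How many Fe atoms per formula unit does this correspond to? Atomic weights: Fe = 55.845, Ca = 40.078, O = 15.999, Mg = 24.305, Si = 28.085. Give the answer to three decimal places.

MgO: 8.20/40.304 = 0.20345 mol → 0.20345 mol Mg, 0.20345 mol O.
FeO: 15.96/71.844 = 0.22215 mol → 0.22215 mol Fe, 0.22215 mol O.
CaO: 24.14/56.077 = 0.43048 mol → 0.43048 mol Ca, 0.43048 mol O.
SiO2: 51.25/60.083 = 0.85299 mol → 0.85299 mol Si, 1.70598 mol O.
Total oxygen = 2.56206 mol. Normalization factor = 6/2.56206 = 2.34187.
Fe per 6 O = 0.22215 × 2.34187 = 0.520.

0.520 Fe apfu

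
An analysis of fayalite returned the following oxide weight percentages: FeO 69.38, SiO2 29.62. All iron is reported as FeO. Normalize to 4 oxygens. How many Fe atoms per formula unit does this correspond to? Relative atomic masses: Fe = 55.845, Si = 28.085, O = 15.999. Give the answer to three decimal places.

1.979 Fe apfu

FeO (M=71.844): mol = 0.96570; Fe = 0.96570, O = 0.96570.
SiO2 (M=60.083): mol = 0.49298; Si = 0.49298, O = 0.98596.
ΣO = 1.95166; factor = 4/ΣO = 2.04954.
Fe apfu = 0.96570 × 2.04954 = 1.979.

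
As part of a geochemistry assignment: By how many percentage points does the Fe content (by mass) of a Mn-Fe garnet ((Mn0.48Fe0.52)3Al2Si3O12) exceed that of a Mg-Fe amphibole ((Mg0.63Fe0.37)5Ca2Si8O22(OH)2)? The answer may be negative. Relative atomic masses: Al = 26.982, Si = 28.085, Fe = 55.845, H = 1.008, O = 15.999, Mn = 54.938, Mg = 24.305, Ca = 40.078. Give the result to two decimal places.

5.68 percentage points

Fe in (Mn0.48Fe0.52)3Al2Si3O12: molar mass 496.436 g/mol; 1.56×55.845 = 87.118 g → 17.55 wt%.
Fe in (Mg0.63Fe0.37)5Ca2Si8O22(OH)2: molar mass 870.702 g/mol; 1.85×55.845 = 103.313 g → 11.87 wt%.
Difference = 17.55 − 11.87 = 5.68 percentage points.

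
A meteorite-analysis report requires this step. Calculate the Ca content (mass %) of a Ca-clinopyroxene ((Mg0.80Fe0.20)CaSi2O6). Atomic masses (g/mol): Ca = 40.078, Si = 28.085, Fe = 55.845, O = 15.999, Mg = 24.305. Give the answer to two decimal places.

Formula mass = 0.80*24.305 + 0.20*55.845 + 1*40.078 + 2*28.085 + 6*15.999 = 222.855 g/mol, of which 40.078 g is Ca.
So Ca makes up 40.078/222.855 = 0.1798 of the mass, i.e. 17.98%.

17.98 mass %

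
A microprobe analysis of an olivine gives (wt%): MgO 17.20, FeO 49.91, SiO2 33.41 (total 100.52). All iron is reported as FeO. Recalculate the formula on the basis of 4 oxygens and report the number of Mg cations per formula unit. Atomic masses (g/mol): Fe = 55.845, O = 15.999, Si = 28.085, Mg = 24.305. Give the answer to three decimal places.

0.764 Mg apfu

MgO (M=40.304): mol = 0.42676; Mg = 0.42676, O = 0.42676.
FeO (M=71.844): mol = 0.69470; Fe = 0.69470, O = 0.69470.
SiO2 (M=60.083): mol = 0.55606; Si = 0.55606, O = 1.11212.
ΣO = 2.23358; factor = 4/ΣO = 1.79085.
Mg apfu = 0.42676 × 1.79085 = 0.764.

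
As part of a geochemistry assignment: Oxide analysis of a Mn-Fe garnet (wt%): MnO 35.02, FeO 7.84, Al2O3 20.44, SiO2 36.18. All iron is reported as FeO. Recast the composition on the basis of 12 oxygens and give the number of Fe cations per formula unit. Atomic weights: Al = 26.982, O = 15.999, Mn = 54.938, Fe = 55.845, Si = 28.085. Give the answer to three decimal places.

0.544 Fe apfu

35.02 wt% MnO ÷ 70.937 g/mol = 0.49368 mol, giving 0.49368 Mn and 0.49368 O.
7.84 wt% FeO ÷ 71.844 g/mol = 0.10913 mol, giving 0.10913 Fe and 0.10913 O.
20.44 wt% Al2O3 ÷ 101.961 g/mol = 0.20047 mol, giving 0.40094 Al and 0.60141 O.
36.18 wt% SiO2 ÷ 60.083 g/mol = 0.60217 mol, giving 0.60217 Si and 1.20434 O.
Oxygen sums to 2.40856; scaling by 12/2.40856 = 4.98223 puts the formula on 12 O.
Fe: 0.10913 × 4.98223 = 0.544 atoms per formula unit.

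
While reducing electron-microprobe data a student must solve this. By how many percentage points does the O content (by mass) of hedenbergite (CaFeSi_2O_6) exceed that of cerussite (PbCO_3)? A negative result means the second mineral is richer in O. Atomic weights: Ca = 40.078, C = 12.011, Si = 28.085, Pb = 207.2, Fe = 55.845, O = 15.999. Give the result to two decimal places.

20.73 percentage points

M(CaFeSi_2O_6) = 248.087 g/mol, so wt% O = 95.994/248.087 × 100 = 38.69%.
M(PbCO_3) = 267.208 g/mol, so wt% O = 47.997/267.208 × 100 = 17.96%.
38.69 − 17.96 = 20.73 pp.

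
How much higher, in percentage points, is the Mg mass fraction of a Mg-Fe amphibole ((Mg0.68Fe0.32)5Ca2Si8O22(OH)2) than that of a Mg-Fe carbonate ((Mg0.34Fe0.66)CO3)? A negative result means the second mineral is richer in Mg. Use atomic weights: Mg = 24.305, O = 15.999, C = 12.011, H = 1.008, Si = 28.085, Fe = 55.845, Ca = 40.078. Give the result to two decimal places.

1.72 percentage points

Mg in (Mg0.68Fe0.32)5Ca2Si8O22(OH)2: molar mass 862.817 g/mol; 3.40×24.305 = 82.637 g → 9.58 wt%.
Mg in (Mg0.34Fe0.66)CO3: molar mass 105.129 g/mol; 0.34×24.305 = 8.264 g → 7.86 wt%.
Difference = 9.58 − 7.86 = 1.72 percentage points.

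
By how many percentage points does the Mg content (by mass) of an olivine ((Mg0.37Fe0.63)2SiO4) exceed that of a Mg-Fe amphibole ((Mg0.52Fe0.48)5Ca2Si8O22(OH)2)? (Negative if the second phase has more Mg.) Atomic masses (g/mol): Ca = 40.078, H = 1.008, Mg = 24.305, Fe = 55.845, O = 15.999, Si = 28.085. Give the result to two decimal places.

2.85 percentage points

Mg in (Mg0.37Fe0.63)2SiO4: molar mass 180.431 g/mol; 0.74×24.305 = 17.986 g → 9.97 wt%.
Mg in (Mg0.52Fe0.48)5Ca2Si8O22(OH)2: molar mass 888.049 g/mol; 2.60×24.305 = 63.193 g → 7.12 wt%.
Difference = 9.97 − 7.12 = 2.85 percentage points.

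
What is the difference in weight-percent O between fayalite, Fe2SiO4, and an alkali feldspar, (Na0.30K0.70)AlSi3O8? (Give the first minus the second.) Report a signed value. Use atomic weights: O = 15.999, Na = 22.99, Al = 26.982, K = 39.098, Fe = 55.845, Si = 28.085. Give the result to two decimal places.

First mineral: 63.996 g O in 203.771 g formula = 31.41 wt% O.
Second mineral: 127.992 g O in 273.495 g formula = 46.80 wt% O.
31.41% − 46.80% gives a difference of -15.39 percentage points.

-15.39 percentage points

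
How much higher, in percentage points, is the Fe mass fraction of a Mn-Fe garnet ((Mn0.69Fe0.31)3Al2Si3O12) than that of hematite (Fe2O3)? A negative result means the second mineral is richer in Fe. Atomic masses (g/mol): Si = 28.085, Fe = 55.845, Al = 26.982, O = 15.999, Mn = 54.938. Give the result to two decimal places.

First mineral: 51.936 g Fe in 495.865 g formula = 10.47 wt% Fe.
Second mineral: 111.690 g Fe in 159.687 g formula = 69.94 wt% Fe.
10.47% − 69.94% gives a difference of -59.47 percentage points.

-59.47 percentage points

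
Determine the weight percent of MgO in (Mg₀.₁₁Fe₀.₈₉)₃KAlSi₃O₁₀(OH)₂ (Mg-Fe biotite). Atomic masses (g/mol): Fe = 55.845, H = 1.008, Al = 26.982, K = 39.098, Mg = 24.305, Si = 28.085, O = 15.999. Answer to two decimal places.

2.65 wt%

Molar mass of (Mg₀.₁₁Fe₀.₈₉)₃KAlSi₃O₁₀(OH)₂ = 0.33·24.305 + 2.67·55.845 + 1·39.098 + 1·26.982 + 3·28.085 + 12·15.999 + 2·1.008 = 501.466 g/mol.
Each formula unit contains 0.33 Mg, equivalent to 0.33/1 = 0.3300 mol MgO.
M(MgO) = 1×24.305 + 1×15.999 = 40.304 g/mol.
Mass of MgO per formula unit = 0.3300 × 40.304 = 13.300 g.
MgO wt% = 13.300 / 501.466 × 100 = 2.65%.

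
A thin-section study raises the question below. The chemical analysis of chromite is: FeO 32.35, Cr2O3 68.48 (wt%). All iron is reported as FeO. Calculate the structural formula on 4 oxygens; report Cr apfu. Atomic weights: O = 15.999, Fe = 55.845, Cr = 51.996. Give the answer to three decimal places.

2.000 Cr apfu

FeO: 32.35/71.844 = 0.45028 mol → 0.45028 mol Fe, 0.45028 mol O.
Cr2O3: 68.48/151.989 = 0.45056 mol → 0.90112 mol Cr, 1.35168 mol O.
Total oxygen = 1.80196 mol. Normalization factor = 4/1.80196 = 2.21981.
Cr per 4 O = 0.90112 × 2.21981 = 2.000.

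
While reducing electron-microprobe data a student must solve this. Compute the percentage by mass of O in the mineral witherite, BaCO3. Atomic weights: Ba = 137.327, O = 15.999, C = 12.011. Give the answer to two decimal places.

24.32 mass %

M(BaCO3) = 197.335 g/mol.
O contributes 3 × 15.999 = 47.997 g per mole.
47.997/197.335 = 0.2432 → 24.32%.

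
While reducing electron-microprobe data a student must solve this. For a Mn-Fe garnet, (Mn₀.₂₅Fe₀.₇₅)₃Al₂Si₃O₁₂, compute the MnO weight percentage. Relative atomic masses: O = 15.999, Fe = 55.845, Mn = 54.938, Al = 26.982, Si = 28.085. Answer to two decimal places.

Molar mass of (Mn₀.₂₅Fe₀.₇₅)₃Al₂Si₃O₁₂ = 0.75·54.938 + 2.25·55.845 + 2·26.982 + 3·28.085 + 12·15.999 = 497.062 g/mol.
Each formula unit contains 0.75 Mn, equivalent to 0.75/1 = 0.7500 mol MnO.
M(MnO) = 1×54.938 + 1×15.999 = 70.937 g/mol.
Mass of MnO per formula unit = 0.7500 × 70.937 = 53.203 g.
MnO wt% = 53.203 / 497.062 × 100 = 10.70%.

10.70 wt%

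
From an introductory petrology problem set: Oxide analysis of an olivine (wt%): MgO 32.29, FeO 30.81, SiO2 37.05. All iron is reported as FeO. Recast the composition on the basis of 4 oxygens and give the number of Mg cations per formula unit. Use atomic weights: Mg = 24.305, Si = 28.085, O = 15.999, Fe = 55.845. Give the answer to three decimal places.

1.301 Mg apfu

MgO (M=40.304): mol = 0.80116; Mg = 0.80116, O = 0.80116.
FeO (M=71.844): mol = 0.42885; Fe = 0.42885, O = 0.42885.
SiO2 (M=60.083): mol = 0.61665; Si = 0.61665, O = 1.23330.
ΣO = 2.46331; factor = 4/ΣO = 1.62383.
Mg apfu = 0.80116 × 1.62383 = 1.301.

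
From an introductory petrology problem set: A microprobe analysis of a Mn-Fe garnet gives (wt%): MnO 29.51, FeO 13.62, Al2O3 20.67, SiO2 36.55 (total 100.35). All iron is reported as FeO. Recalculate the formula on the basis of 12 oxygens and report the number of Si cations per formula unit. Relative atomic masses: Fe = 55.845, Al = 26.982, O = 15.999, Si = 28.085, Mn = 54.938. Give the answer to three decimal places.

3.004 Si apfu

MnO (M=70.937): mol = 0.41600; Mn = 0.41600, O = 0.41600.
FeO (M=71.844): mol = 0.18958; Fe = 0.18958, O = 0.18958.
Al2O3 (M=101.961): mol = 0.20272; Al = 0.40544, O = 0.60816.
SiO2 (M=60.083): mol = 0.60833; Si = 0.60833, O = 1.21666.
ΣO = 2.43040; factor = 12/ΣO = 4.93746.
Si apfu = 0.60833 × 4.93746 = 3.004.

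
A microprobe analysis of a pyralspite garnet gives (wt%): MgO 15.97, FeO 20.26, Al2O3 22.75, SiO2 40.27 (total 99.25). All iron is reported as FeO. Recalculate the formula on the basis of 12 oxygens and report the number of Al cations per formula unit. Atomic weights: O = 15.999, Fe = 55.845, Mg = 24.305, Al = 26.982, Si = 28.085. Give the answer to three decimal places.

15.97 wt% MgO ÷ 40.304 g/mol = 0.39624 mol, giving 0.39624 Mg and 0.39624 O.
20.26 wt% FeO ÷ 71.844 g/mol = 0.28200 mol, giving 0.28200 Fe and 0.28200 O.
22.75 wt% Al2O3 ÷ 101.961 g/mol = 0.22312 mol, giving 0.44624 Al and 0.66936 O.
40.27 wt% SiO2 ÷ 60.083 g/mol = 0.67024 mol, giving 0.67024 Si and 1.34048 O.
Oxygen sums to 2.68808; scaling by 12/2.68808 = 4.46415 puts the formula on 12 O.
Al: 0.44624 × 4.46415 = 1.992 atoms per formula unit.

1.992 Al apfu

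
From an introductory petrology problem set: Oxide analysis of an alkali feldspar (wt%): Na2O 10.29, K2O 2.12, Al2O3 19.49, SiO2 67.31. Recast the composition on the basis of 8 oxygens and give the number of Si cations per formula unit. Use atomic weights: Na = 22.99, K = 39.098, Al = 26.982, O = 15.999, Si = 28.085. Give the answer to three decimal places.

2.985 Si apfu

Na2O (M=61.979): mol = 0.16602; Na = 0.33204, O = 0.16602.
K2O (M=94.195): mol = 0.02251; K = 0.04502, O = 0.02251.
Al2O3 (M=101.961): mol = 0.19115; Al = 0.38230, O = 0.57345.
SiO2 (M=60.083): mol = 1.12028; Si = 1.12028, O = 2.24056.
ΣO = 3.00254; factor = 8/ΣO = 2.66441.
Si apfu = 1.12028 × 2.66441 = 2.985.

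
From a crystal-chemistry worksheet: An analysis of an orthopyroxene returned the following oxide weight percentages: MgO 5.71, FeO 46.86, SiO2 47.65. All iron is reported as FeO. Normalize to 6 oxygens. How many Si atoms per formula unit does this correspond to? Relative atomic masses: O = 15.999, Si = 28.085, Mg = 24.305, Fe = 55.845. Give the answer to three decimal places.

MgO: 5.71/40.304 = 0.14167 mol → 0.14167 mol Mg, 0.14167 mol O.
FeO: 46.86/71.844 = 0.65225 mol → 0.65225 mol Fe, 0.65225 mol O.
SiO2: 47.65/60.083 = 0.79307 mol → 0.79307 mol Si, 1.58614 mol O.
Total oxygen = 2.38006 mol. Normalization factor = 6/2.38006 = 2.52094.
Si per 6 O = 0.79307 × 2.52094 = 1.999.

1.999 Si apfu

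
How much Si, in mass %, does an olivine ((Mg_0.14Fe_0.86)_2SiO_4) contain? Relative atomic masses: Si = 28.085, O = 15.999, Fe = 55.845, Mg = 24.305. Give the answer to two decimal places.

Molar mass of (Mg_0.14Fe_0.86)_2SiO_4: 0.28·24.305 + 1.72·55.845 + 1·28.085 + 4·15.999 = 194.940 g/mol.
Mass of Si per formula unit: 1 × 28.085 = 28.085 g.
Weight fraction Si = 28.085 / 194.940 = 0.1441.

14.41 mass %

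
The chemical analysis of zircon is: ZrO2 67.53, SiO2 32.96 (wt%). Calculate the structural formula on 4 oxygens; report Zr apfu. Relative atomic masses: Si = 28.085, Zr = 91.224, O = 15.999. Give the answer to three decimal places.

ZrO2: 67.53/123.222 = 0.54804 mol → 0.54804 mol Zr, 1.09608 mol O.
SiO2: 32.96/60.083 = 0.54857 mol → 0.54857 mol Si, 1.09714 mol O.
Total oxygen = 2.19322 mol. Normalization factor = 4/2.19322 = 1.82380.
Zr per 4 O = 0.54804 × 1.82380 = 1.000.

1.000 Zr apfu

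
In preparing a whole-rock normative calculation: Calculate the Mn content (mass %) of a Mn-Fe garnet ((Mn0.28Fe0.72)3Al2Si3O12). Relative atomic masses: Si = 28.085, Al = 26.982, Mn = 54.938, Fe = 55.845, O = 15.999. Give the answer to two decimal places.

9.29 mass %

Formula mass = 0.84*54.938 + 2.16*55.845 + 2*26.982 + 3*28.085 + 12*15.999 = 496.980 g/mol, of which 46.148 g is Mn.
So Mn makes up 46.148/496.980 = 0.0929 of the mass, i.e. 9.29%.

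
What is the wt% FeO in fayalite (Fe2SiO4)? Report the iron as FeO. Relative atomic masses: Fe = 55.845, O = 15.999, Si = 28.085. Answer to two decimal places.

Molar mass of Fe2SiO4 = 2·55.845 + 1·28.085 + 4·15.999 = 203.771 g/mol.
Each formula unit contains 2 Fe, equivalent to 2/1 = 2.0000 mol FeO.
M(FeO) = 1×55.845 + 1×15.999 = 71.844 g/mol.
Mass of FeO per formula unit = 2.0000 × 71.844 = 143.688 g.
FeO wt% = 143.688 / 203.771 × 100 = 70.51%.

70.51 wt%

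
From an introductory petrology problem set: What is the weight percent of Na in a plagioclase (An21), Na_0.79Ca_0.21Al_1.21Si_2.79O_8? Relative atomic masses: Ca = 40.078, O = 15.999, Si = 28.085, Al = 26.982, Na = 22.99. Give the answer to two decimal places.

Formula mass = 0.79×22.99 + 0.21×40.078 + 1.21×26.982 + 2.79×28.085 + 8×15.999 = 265.576 g/mol, of which 18.162 g is Na.
So Na makes up 18.162/265.576 = 0.0684 of the mass, i.e. 6.84%.

6.84 weight percent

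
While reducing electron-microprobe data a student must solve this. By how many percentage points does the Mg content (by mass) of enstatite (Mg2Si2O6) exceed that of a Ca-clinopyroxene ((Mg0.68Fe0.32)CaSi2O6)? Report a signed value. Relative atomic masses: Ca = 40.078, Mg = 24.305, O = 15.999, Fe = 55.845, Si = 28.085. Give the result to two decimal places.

M(Mg2Si2O6) = 200.774 g/mol, so wt% Mg = 48.610/200.774 × 100 = 24.21%.
M((Mg0.68Fe0.32)CaSi2O6) = 226.640 g/mol, so wt% Mg = 16.527/226.640 × 100 = 7.29%.
24.21 − 7.29 = 16.92 pp.

16.92 percentage points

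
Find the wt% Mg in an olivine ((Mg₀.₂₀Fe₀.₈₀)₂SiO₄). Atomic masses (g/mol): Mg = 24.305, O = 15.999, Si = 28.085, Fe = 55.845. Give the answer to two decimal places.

5.09 wt%

Molar mass of (Mg₀.₂₀Fe₀.₈₀)₂SiO₄: 0.40*24.305 + 1.60*55.845 + 1*28.085 + 4*15.999 = 191.155 g/mol.
Mass of Mg per formula unit: 0.40 × 24.305 = 9.722 g.
Weight fraction Mg = 9.722 / 191.155 = 0.0509.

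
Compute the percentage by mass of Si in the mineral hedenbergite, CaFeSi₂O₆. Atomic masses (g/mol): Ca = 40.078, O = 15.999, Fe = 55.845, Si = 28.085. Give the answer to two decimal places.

22.64 mass %

Molar mass of CaFeSi₂O₆: 1*40.078 + 1*55.845 + 2*28.085 + 6*15.999 = 248.087 g/mol.
Mass of Si per formula unit: 2 × 28.085 = 56.170 g.
Weight fraction Si = 56.170 / 248.087 = 0.2264.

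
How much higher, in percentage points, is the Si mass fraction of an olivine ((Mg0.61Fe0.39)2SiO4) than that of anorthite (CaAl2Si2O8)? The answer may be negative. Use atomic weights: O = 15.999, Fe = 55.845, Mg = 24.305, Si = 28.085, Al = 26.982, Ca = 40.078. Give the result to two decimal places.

-3.20 percentage points

Si in (Mg0.61Fe0.39)2SiO4: molar mass 165.292 g/mol; 1×28.085 = 28.085 g → 16.99 wt%.
Si in CaAl2Si2O8: molar mass 278.204 g/mol; 2×28.085 = 56.170 g → 20.19 wt%.
Difference = 16.99 − 20.19 = -3.20 percentage points.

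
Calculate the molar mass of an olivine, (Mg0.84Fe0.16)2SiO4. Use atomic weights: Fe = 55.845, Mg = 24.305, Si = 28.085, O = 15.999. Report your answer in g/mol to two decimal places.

150.78 g/mol

Mg: 1.68 × 24.305 = 40.8324
Fe: 0.32 × 55.845 = 17.8704
Si: 1 × 28.085 = 28.0850
O: 4 × 15.999 = 63.9960
Summing the contributions gives the formula mass.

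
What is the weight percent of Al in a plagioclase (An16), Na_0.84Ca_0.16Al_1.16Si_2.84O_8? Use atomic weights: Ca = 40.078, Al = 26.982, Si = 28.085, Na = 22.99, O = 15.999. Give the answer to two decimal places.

11.82 weight percent

M(Na_0.84Ca_0.16Al_1.16Si_2.84O_8) = 264.777 g/mol.
Al contributes 1.16 × 26.982 = 31.299 g per mole.
31.299/264.777 = 0.1182 → 11.82%.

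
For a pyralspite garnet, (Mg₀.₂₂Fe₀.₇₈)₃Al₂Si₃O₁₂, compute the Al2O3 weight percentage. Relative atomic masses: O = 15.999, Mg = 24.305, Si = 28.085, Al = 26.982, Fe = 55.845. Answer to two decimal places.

Formula mass = 476.926 g/mol.
2 Al → 1.0000 mol Al2O3 per formula unit; M(Al2O3) = 101.961, so Al2O3 mass = 101.961 g.
101.961/476.926 × 100 = 21.38 wt%.

21.38 wt%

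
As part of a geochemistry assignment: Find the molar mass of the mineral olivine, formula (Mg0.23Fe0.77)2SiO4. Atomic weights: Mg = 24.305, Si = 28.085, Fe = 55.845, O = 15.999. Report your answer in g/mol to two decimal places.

189.26 g/mol

Mg: 0.46 × 24.305 = 11.1803
Fe: 1.54 × 55.845 = 86.0013
Si: 1 × 28.085 = 28.0850
O: 4 × 15.999 = 63.9960
Summing the contributions gives the formula mass.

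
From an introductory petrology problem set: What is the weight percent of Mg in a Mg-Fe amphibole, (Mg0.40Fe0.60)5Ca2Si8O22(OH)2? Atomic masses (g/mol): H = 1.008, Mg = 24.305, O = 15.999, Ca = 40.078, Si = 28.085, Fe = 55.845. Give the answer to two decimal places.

5.36 mass %

Formula mass = 2×24.305 + 3×55.845 + 2×40.078 + 8×28.085 + 24×15.999 + 2×1.008 = 906.973 g/mol, of which 48.610 g is Mg.
So Mg makes up 48.610/906.973 = 0.0536 of the mass, i.e. 5.36%.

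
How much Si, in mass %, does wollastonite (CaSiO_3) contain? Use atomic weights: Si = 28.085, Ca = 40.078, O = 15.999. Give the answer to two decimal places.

24.18 mass %

Formula mass = 1×40.078 + 1×28.085 + 3×15.999 = 116.160 g/mol, of which 28.085 g is Si.
So Si makes up 28.085/116.160 = 0.2418 of the mass, i.e. 24.18%.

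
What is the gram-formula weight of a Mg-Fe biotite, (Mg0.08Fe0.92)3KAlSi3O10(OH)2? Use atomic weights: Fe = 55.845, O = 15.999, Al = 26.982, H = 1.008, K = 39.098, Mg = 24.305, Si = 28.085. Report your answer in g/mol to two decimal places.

504.30 g/mol

Mg: 0.24 × 24.305 = 5.8332
Fe: 2.76 × 55.845 = 154.1322
K: 1 × 39.098 = 39.0980
Al: 1 × 26.982 = 26.9820
Si: 3 × 28.085 = 84.2550
O: 12 × 15.999 = 191.9880
H: 2 × 1.008 = 2.0160
Summing the contributions gives the formula mass.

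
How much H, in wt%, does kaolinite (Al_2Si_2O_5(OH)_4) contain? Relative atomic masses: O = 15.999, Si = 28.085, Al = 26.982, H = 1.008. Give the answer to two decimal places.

Formula mass = 2×26.982 + 2×28.085 + 9×15.999 + 4×1.008 = 258.157 g/mol, of which 4.032 g is H.
So H makes up 4.032/258.157 = 0.0156 of the mass, i.e. 1.56%.

1.56 wt%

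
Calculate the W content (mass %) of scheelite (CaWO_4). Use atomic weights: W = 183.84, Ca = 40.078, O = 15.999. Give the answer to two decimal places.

Molar mass of CaWO_4: 1*40.078 + 1*183.84 + 4*15.999 = 287.914 g/mol.
Mass of W per formula unit: 1 × 183.84 = 183.840 g.
Weight fraction W = 183.840 / 287.914 = 0.6385.

63.85 mass %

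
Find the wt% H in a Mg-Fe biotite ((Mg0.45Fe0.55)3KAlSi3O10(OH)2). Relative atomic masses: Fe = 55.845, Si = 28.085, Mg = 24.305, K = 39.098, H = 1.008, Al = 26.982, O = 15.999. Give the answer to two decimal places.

Formula mass = 1.35·24.305 + 1.65·55.845 + 1·39.098 + 1·26.982 + 3·28.085 + 12·15.999 + 2·1.008 = 469.295 g/mol, of which 2.016 g is H.
So H makes up 2.016/469.295 = 0.0043 of the mass, i.e. 0.43%.

0.43 mass %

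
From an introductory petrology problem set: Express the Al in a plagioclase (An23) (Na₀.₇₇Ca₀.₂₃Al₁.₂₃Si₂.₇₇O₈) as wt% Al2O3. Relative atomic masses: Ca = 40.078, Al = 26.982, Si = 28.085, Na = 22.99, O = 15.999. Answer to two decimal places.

M(Na₀.₇₇Ca₀.₂₃Al₁.₂₃Si₂.₇₇O₈) = 265.896 g/mol; M(Al2O3) = 101.961 g/mol.
Moles Al2O3 per formula unit = 1.23 Al ÷ 2 = 0.6150.
Al2O3 fraction = (0.6150 × 101.961) / 265.896 = 62.706/265.896 = 0.2358.

23.58 wt%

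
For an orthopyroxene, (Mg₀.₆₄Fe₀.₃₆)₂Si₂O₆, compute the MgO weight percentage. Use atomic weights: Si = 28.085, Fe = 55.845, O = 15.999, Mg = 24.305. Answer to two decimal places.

Formula mass = 223.483 g/mol.
1.28 Mg → 1.2800 mol MgO per formula unit; M(MgO) = 40.304, so MgO mass = 51.589 g.
51.589/223.483 × 100 = 23.08 wt%.

23.08 wt%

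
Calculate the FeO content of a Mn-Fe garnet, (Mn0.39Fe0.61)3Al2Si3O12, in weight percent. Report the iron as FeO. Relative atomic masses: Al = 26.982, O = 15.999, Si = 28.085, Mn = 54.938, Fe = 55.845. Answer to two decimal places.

26.47 wt%

M((Mn0.39Fe0.61)3Al2Si3O12) = 496.681 g/mol; M(FeO) = 71.844 g/mol.
Moles FeO per formula unit = 1.83 Fe ÷ 1 = 1.8300.
FeO fraction = (1.8300 × 71.844) / 496.681 = 131.475/496.681 = 0.2647.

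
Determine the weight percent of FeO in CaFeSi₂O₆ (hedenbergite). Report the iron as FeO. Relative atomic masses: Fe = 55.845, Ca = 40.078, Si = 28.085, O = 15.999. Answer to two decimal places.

28.96 wt%

Formula mass = 248.087 g/mol.
1 Fe → 1.0000 mol FeO per formula unit; M(FeO) = 71.844, so FeO mass = 71.844 g.
71.844/248.087 × 100 = 28.96 wt%.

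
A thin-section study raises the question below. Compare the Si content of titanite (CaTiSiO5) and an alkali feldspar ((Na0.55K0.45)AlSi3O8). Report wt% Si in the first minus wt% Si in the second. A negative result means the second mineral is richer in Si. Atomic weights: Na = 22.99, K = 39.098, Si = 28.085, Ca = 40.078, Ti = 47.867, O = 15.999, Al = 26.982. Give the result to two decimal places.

M(CaTiSiO5) = 196.025 g/mol, so wt% Si = 28.085/196.025 × 100 = 14.33%.
M((Na0.55K0.45)AlSi3O8) = 269.468 g/mol, so wt% Si = 84.255/269.468 × 100 = 31.27%.
14.33 − 31.27 = -16.94 pp.

-16.94 percentage points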